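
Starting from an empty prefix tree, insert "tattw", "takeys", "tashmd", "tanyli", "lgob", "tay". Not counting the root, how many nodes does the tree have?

Count nodes per top-level branch (shared prefixes stored once):
  'l'-branch (lgob): 4 nodes
  't'-branch (takeys, tanyli, tashmd, tattw, tay): 18 nodes
Sum: 22

22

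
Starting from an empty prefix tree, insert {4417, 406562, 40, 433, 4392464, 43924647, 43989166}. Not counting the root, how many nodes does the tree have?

Trie structure (* marks end of a word):
(root)
└─ 4
   ├─ 0 *
   │  └─ 6
   │     └─ 5
   │        └─ 6
   │           └─ 2 *
   ├─ 3
   │  ├─ 3 *
   │  └─ 9
   │     ├─ 2
   │     │  └─ 4
   │     │     └─ 6
   │     │        └─ 4 *
   │     │           └─ 7 *
   │     └─ 8
   │        └─ 9
   │           └─ 1
   │              └─ 6
   │                 └─ 6 *
   └─ 4
      └─ 1
         └─ 7 *
Counting every labelled node above: 22.

22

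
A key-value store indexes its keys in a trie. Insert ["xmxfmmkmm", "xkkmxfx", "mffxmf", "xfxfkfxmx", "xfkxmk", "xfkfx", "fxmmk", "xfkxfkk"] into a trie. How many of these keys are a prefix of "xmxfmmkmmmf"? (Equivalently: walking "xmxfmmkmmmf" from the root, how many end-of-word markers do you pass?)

Traverse "xmxfmmkmmmf" character by character; count nodes along the way that are marked as word ends.
Prefixes of the query that are stored words: "xmxfmmkmm"
Count: 1

1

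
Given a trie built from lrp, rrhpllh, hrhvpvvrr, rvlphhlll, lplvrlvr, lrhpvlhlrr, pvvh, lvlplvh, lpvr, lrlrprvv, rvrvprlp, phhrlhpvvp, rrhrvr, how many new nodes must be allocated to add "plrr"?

3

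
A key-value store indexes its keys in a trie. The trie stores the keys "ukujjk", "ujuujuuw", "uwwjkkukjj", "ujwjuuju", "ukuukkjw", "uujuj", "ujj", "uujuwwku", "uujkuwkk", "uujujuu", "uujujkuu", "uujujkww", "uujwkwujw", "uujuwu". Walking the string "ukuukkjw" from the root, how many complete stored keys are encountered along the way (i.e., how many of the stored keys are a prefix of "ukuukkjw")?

1

Walk "ukuukkjw" from the root; an end-of-word marker is hit whenever a stored word is a prefix of "ukuukkjw".
Prefixes of the query that are stored words: "ukuukkjw"
Count: 1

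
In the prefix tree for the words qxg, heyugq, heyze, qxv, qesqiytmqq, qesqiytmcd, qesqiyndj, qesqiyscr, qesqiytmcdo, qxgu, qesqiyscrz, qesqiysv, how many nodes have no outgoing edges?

Leaves are exactly the stored words that no other stored word extends.
Those words: "heyugq", "heyze", "qesqiyndj", "qesqiyscrz", "qesqiysv", "qesqiytmcdo", "qesqiytmqq", "qxgu", "qxv"
Leaf count: 9

9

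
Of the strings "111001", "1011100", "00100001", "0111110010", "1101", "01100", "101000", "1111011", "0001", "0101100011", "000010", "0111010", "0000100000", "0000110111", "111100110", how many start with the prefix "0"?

9

Traverse to the node for "0", then collect every word in that subtree.
Matches: "000010", "0000100000", "0000110111", "0001", "00100001", "0101100011", "01100", "0111010", "0111110010"
Count: 9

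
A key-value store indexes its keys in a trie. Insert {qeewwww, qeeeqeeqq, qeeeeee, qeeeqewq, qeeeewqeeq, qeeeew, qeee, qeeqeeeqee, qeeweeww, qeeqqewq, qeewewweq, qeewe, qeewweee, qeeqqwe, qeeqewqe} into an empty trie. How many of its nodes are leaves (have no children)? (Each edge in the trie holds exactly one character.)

Leaves are exactly the stored words that no other stored word extends.
Those words: "qeeeeee", "qeeeewqeeq", "qeeeqeeqq", "qeeeqewq", "qeeqeeeqee", "qeeqewqe", "qeeqqewq", "qeeqqwe", "qeeweeww", "qeewewweq", "qeewweee", "qeewwww"
Leaf count: 12

12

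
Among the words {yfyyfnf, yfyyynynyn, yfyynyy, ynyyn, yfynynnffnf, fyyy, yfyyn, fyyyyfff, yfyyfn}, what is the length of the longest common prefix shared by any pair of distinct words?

6

Look for the deepest trie node that still has at least two words in its subtree.
"yfyyfn" and "yfyyfnf" agree on "yfyyfn" (6 characters) before diverging; nothing deeper is shared.
Longest shared-prefix length: 6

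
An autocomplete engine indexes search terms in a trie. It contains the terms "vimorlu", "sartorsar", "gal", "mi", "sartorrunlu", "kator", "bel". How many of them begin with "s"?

2

Filter for entries beginning with "s":
Words under "s": sartorrunlu, sartorsar
Count: 2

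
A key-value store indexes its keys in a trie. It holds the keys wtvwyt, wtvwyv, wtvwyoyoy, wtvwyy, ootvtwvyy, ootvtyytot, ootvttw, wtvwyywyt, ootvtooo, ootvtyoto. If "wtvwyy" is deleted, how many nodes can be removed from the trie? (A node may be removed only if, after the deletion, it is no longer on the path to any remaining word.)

0

After clearing the end-marker at "wtvwyy", prune upward until reaching a node still needed by another word.
Every node on "wtvwyy" is still needed (e.g. by "wtvwyywyt"), so nothing is freed.
Nodes removed: 0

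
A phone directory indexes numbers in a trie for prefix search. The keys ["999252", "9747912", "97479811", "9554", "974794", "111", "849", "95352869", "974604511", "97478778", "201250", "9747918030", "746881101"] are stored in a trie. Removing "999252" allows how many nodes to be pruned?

5

After clearing the end-marker at "999252", prune upward until reaching a node still needed by another word.
The suffix "99252" (5 nodes) is used only by "999252"; the node for "9" still has the child "7", so pruning stops there.
Nodes removed: 5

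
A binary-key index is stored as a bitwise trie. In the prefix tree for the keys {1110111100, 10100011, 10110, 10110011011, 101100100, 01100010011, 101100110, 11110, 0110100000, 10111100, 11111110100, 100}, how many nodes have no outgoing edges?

10

Leaves are exactly the stored words that no other stored word extends.
Those words: "01100010011", "0110100000", "100", "10100011", "101100100", "10110011011", "10111100", "1110111100", "11110", "11111110100"
Leaf count: 10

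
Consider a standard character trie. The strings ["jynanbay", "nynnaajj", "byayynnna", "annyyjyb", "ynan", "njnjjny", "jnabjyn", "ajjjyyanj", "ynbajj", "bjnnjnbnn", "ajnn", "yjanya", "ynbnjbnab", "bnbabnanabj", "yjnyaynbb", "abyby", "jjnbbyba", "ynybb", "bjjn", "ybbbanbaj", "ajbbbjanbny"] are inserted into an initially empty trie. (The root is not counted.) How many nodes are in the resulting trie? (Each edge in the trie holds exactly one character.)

For each word, the new-node count is its length minus the longest prefix already in the trie:
  "jynanbay" → 8 new (j, y, n, a, n, b, a, y)
  "nynnaajj" → 8 new (n, y, n, n, a, a, j, j)
  "byayynnna" → 9 new (b, y, a, y, y, n, n, n, a)
  "annyyjyb" → 8 new (a, n, n, y, y, j, y, b)
  "ynan" → 4 new (y, n, a, n)
  "njnjjny" → prefix "n" already present; 6 new (j, n, j, j, n, y)
  "jnabjyn" → prefix "j" already present; 6 new (n, a, b, j, y, n)
  "ajjjyyanj" → prefix "a" already present; 8 new (j, j, j, y, y, a, n, j)
  "ynbajj" → prefix "yn" already present; 4 new (b, a, j, j)
  "bjnnjnbnn" → prefix "b" already present; 8 new (j, n, n, j, n, b, n, n)
  "ajnn" → prefix "aj" already present; 2 new (n, n)
  "yjanya" → prefix "y" already present; 5 new (j, a, n, y, a)
  "ynbnjbnab" → prefix "ynb" already present; 6 new (n, j, b, n, a, b)
  "bnbabnanabj" → prefix "b" already present; 10 new (n, b, a, b, n, a, n, a, b, j)
  "yjnyaynbb" → prefix "yj" already present; 7 new (n, y, a, y, n, b, b)
  "abyby" → prefix "a" already present; 4 new (b, y, b, y)
  "jjnbbyba" → prefix "j" already present; 7 new (j, n, b, b, y, b, a)
  "ynybb" → prefix "yn" already present; 3 new (y, b, b)
  "bjjn" → prefix "bj" already present; 2 new (j, n)
  "ybbbanbaj" → prefix "y" already present; 8 new (b, b, b, a, n, b, a, j)
  "ajbbbjanbny" → prefix "aj" already present; 9 new (b, b, b, j, a, n, b, n, y)
Total nodes = 8 + 8 + 9 + 8 + 4 + 6 + 6 + 8 + 4 + 8 + 2 + 5 + 6 + 10 + 7 + 4 + 7 + 3 + 2 + 8 + 9 = 132

132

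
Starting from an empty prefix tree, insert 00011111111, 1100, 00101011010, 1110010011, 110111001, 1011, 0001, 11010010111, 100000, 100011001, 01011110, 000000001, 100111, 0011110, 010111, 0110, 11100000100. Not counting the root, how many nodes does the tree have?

85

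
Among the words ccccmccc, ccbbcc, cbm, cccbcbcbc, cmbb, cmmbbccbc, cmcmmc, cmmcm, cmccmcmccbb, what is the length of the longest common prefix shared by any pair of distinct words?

Equivalently: take the maximum, over all pairs, of their longest common prefix length.
"cccbcbcbc" and "ccccmccc" agree on "ccc" (3 characters) before diverging; nothing deeper is shared.
Longest shared-prefix length: 3

3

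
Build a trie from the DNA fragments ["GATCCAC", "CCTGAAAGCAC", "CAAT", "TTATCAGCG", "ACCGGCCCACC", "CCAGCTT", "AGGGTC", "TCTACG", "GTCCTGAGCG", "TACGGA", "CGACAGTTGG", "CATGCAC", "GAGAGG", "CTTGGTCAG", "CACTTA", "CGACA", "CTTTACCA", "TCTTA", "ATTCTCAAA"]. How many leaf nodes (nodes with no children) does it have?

18

Leaves are exactly the stored words that no other stored word extends.
Those words: "ACCGGCCCACC", "AGGGTC", "ATTCTCAAA", "CAAT", "CACTTA", "CATGCAC", "CCAGCTT", "CCTGAAAGCAC", "CGACAGTTGG", "CTTGGTCAG", "CTTTACCA", "GAGAGG", "GATCCAC", "GTCCTGAGCG", "TACGGA", "TCTACG", "TCTTA", "TTATCAGCG"
Leaf count: 18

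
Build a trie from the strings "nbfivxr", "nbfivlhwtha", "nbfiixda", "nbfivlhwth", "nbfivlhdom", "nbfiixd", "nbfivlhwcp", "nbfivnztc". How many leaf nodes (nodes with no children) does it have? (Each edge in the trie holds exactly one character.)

6

Leaves are exactly the stored words that no other stored word extends.
Those words: "nbfiixda", "nbfivlhdom", "nbfivlhwcp", "nbfivlhwtha", "nbfivnztc", "nbfivxr"
Leaf count: 6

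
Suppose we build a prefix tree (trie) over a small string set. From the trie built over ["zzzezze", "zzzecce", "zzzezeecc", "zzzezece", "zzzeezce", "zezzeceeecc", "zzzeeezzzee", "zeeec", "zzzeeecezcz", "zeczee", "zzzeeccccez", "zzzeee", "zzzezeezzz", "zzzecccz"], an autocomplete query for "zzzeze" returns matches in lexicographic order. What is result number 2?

zzzezeecc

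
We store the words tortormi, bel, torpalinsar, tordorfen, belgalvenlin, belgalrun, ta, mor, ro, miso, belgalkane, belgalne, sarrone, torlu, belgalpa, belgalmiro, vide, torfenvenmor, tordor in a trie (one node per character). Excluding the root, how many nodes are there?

80

Trace insertions, counting only characters that open a new branch:
  "tortormi" → 8 new (t, o, r, t, o, r, m, i)
  "bel" → 3 new (b, e, l)
  "torpalinsar" → prefix "tor" already present; 8 new (p, a, l, i, n, s, a, r)
  "tordorfen" → prefix "tor" already present; 6 new (d, o, r, f, e, n)
  "belgalvenlin" → prefix "bel" already present; 9 new (g, a, l, v, e, n, l, i, n)
  "belgalrun" → prefix "belgal" already present; 3 new (r, u, n)
  "ta" → prefix "t" already present; 1 new (a)
  "mor" → 3 new (m, o, r)
  "ro" → 2 new (r, o)
  "miso" → prefix "m" already present; 3 new (i, s, o)
  "belgalkane" → prefix "belgal" already present; 4 new (k, a, n, e)
  "belgalne" → prefix "belgal" already present; 2 new (n, e)
  "sarrone" → 7 new (s, a, r, r, o, n, e)
  "torlu" → prefix "tor" already present; 2 new (l, u)
  "belgalpa" → prefix "belgal" already present; 2 new (p, a)
  "belgalmiro" → prefix "belgal" already present; 4 new (m, i, r, o)
  "vide" → 4 new (v, i, d, e)
  "torfenvenmor" → prefix "tor" already present; 9 new (f, e, n, v, e, n, m, o, r)
  "tordor" → prefix "tordor" already present; 0 new (none)
Total nodes = 8 + 3 + 8 + 6 + 9 + 3 + 1 + 3 + 2 + 3 + 4 + 2 + 7 + 2 + 2 + 4 + 4 + 9 + 0 = 80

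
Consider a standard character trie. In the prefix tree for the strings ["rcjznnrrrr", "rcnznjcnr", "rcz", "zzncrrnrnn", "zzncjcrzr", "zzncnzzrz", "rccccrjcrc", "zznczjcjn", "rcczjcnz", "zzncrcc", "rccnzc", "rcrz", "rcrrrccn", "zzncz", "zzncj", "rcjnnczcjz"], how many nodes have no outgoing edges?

14

A leaf is a node with no children — equivalently, the end of a word that is not a proper prefix of any other stored word.
Those words: "rccccrjcrc", "rccnzc", "rcczjcnz", "rcjnnczcjz", "rcjznnrrrr", "rcnznjcnr", "rcrrrccn", "rcrz", "rcz", "zzncjcrzr", "zzncnzzrz", "zzncrcc", "zzncrrnrnn", "zznczjcjn"
Leaf count: 14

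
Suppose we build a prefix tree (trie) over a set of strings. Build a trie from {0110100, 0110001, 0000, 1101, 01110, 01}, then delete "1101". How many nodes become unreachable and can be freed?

4

After clearing the end-marker at "1101", prune upward until reaching a node still needed by another word.
No other word shares any prefix with "1101", so all 4 of its nodes go.
Nodes removed: 4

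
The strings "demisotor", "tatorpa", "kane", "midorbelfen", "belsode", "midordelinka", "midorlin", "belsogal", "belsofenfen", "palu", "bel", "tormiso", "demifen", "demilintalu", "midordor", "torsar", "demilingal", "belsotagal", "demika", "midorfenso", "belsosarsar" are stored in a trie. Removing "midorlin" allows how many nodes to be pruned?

A node on "midorlin"'s path can go only if nothing else ends at it or branches off below it.
The suffix "lin" (3 nodes) is used only by "midorlin"; the node for "midor" still has the child "b", so pruning stops there.
Nodes removed: 3

3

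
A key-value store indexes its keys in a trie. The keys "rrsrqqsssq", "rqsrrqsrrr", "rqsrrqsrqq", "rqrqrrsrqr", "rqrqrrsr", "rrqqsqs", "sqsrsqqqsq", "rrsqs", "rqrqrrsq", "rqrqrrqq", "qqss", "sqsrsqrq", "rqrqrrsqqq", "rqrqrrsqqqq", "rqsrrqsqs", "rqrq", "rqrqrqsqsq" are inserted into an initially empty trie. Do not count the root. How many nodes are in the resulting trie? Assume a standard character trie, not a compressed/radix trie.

For each word, the new-node count is its length minus the longest prefix already in the trie:
  "rrsrqqsssq" → 10 new (r, r, s, r, q, q, s, s, s, q)
  "rqsrrqsrrr" → prefix "r" already present; 9 new (q, s, r, r, q, s, r, r, r)
  "rqsrrqsrqq" → prefix "rqsrrqsr" already present; 2 new (q, q)
  "rqrqrrsrqr" → prefix "rq" already present; 8 new (r, q, r, r, s, r, q, r)
  "rqrqrrsr" → prefix "rqrqrrsr" already present; 0 new (none)
  "rrqqsqs" → prefix "rr" already present; 5 new (q, q, s, q, s)
  "sqsrsqqqsq" → 10 new (s, q, s, r, s, q, q, q, s, q)
  "rrsqs" → prefix "rrs" already present; 2 new (q, s)
  "rqrqrrsq" → prefix "rqrqrrs" already present; 1 new (q)
  "rqrqrrqq" → prefix "rqrqrr" already present; 2 new (q, q)
  "qqss" → 4 new (q, q, s, s)
  "sqsrsqrq" → prefix "sqsrsq" already present; 2 new (r, q)
  "rqrqrrsqqq" → prefix "rqrqrrsq" already present; 2 new (q, q)
  "rqrqrrsqqqq" → prefix "rqrqrrsqqq" already present; 1 new (q)
  "rqsrrqsqs" → prefix "rqsrrqs" already present; 2 new (q, s)
  "rqrq" → prefix "rqrq" already present; 0 new (none)
  "rqrqrqsqsq" → prefix "rqrqr" already present; 5 new (q, s, q, s, q)
Total nodes = 10 + 9 + 2 + 8 + 0 + 5 + 10 + 2 + 1 + 2 + 4 + 2 + 2 + 1 + 2 + 0 + 5 = 65

65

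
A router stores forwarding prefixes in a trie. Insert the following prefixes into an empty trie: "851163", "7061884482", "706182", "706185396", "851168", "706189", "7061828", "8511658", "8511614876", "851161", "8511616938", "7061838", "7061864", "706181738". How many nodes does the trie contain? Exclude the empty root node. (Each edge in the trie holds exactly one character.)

43

For each word, the new-node count is its length minus the longest prefix already in the trie:
  "851163" → 6 new (8, 5, 1, 1, 6, 3)
  "7061884482" → 10 new (7, 0, 6, 1, 8, 8, 4, 4, 8, 2)
  "706182" → prefix "70618" already present; 1 new (2)
  "706185396" → prefix "70618" already present; 4 new (5, 3, 9, 6)
  "851168" → prefix "85116" already present; 1 new (8)
  "706189" → prefix "70618" already present; 1 new (9)
  "7061828" → prefix "706182" already present; 1 new (8)
  "8511658" → prefix "85116" already present; 2 new (5, 8)
  "8511614876" → prefix "85116" already present; 5 new (1, 4, 8, 7, 6)
  "851161" → prefix "851161" already present; 0 new (none)
  "8511616938" → prefix "851161" already present; 4 new (6, 9, 3, 8)
  "7061838" → prefix "70618" already present; 2 new (3, 8)
  "7061864" → prefix "70618" already present; 2 new (6, 4)
  "706181738" → prefix "70618" already present; 4 new (1, 7, 3, 8)
Total nodes = 6 + 10 + 1 + 4 + 1 + 1 + 1 + 2 + 5 + 0 + 4 + 2 + 2 + 4 = 43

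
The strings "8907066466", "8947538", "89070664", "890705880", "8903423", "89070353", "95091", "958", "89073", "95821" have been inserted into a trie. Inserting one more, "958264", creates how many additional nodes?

2

The longest prefix of "958264" already in the trie is "9582" (length 4).
So 6 − 4 = 2 new nodes.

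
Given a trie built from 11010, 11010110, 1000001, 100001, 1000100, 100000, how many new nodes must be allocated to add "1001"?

1

"100" is already a path in the trie; the remaining "1" must be added.
New nodes needed: |"1001"| − 3 = 4 − 3 = 1.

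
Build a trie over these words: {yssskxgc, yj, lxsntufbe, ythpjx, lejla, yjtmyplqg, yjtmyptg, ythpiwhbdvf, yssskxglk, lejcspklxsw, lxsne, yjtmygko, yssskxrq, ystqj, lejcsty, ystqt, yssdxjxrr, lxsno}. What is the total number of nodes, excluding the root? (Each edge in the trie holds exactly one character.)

72

Count nodes per top-level branch (shared prefixes stored once):
  'l'-branch (lejcspklxsw, lejcsty, lejla, lxsne, lxsno, lxsntufbe): 25 nodes
  'y'-branch (yj, yjtmygko, yjtmyplqg, yjtmyptg, yssdxjxrr, yssskxgc, yssskxglk, yssskxrq, ystqj, ystqt, ythpiwhbdvf, ythpjx): 47 nodes
Sum: 72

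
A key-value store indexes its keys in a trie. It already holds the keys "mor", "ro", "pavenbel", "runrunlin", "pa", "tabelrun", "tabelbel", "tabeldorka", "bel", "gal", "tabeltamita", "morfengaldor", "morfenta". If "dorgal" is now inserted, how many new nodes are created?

6

Nothing in the trie begins with "d"; the whole of "dorgal" is new.
6 − 0 = 6 new nodes.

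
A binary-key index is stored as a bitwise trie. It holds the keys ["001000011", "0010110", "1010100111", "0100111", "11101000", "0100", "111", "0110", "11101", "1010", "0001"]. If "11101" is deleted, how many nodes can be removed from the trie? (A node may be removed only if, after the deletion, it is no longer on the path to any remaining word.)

Walk "11101" from the leaf back toward the root, removing each node that no remaining word uses.
Every node on "11101" is still needed (e.g. by "11101000"), so nothing is freed.
Nodes removed: 0

0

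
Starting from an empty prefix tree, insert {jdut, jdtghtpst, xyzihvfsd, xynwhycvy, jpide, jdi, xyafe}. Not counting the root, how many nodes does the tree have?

35

Count nodes per top-level branch (shared prefixes stored once):
  'j'-branch (jdi, jdtghtpst, jdut, jpide): 16 nodes
  'x'-branch (xyafe, xynwhycvy, xyzihvfsd): 19 nodes
Sum: 35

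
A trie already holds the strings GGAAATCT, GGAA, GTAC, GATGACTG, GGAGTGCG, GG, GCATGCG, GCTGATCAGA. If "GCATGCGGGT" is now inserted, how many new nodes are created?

3

"GCATGCG" is already a path in the trie; the remaining "GGT" must be added.
New nodes needed: |"GCATGCGGGT"| − 7 = 10 − 7 = 3.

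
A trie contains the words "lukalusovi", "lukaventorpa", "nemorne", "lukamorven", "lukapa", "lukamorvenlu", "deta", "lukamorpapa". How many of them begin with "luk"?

Traverse to the node for "luk", then collect every word in that subtree.
Words under "luk": lukalusovi, lukamorpapa, lukamorven, lukamorvenlu, lukapa, lukaventorpa
Count: 6

6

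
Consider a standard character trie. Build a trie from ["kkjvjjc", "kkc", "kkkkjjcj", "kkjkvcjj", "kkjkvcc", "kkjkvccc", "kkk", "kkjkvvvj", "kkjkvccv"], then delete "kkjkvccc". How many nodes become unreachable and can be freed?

1

Walk "kkjkvccc" from the leaf back toward the root, removing each node that no remaining word uses.
The suffix "c" (1 node) is used only by "kkjkvccc"; the node for "kkjkvcc" still has the child "v", so pruning stops there.
Nodes removed: 1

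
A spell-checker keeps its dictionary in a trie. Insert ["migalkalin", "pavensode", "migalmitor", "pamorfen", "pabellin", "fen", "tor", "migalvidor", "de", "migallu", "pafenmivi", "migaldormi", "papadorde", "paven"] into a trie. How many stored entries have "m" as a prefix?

5

Traverse to the node for "m", then collect every word in that subtree.
Matches: "migaldormi", "migalkalin", "migallu", "migalmitor", "migalvidor"
Count: 5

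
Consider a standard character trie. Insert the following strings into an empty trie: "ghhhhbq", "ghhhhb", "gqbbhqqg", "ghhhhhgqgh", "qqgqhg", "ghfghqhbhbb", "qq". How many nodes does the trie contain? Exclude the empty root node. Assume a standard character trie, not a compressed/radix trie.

Trie structure (* marks end of a word):
(root)
├─ g
│  ├─ h
│  │  ├─ f
│  │  │  └─ g
│  │  │     └─ h
│  │  │        └─ q
│  │  │           └─ h
│  │  │              └─ b
│  │  │                 └─ h
│  │  │                    └─ b
│  │  │                       └─ b *
│  │  └─ h
│  │     └─ h
│  │        └─ h
│  │           ├─ b *
│  │           │  └─ q *
│  │           └─ h
│  │              └─ g
│  │                 └─ q
│  │                    └─ g
│  │                       └─ h *
│  └─ q
│     └─ b
│        └─ b
│           └─ h
│              └─ q
│                 └─ q
│                    └─ g *
└─ q
   └─ q *
      └─ g
         └─ q
            └─ h
               └─ g *
Counting every labelled node above: 34.

34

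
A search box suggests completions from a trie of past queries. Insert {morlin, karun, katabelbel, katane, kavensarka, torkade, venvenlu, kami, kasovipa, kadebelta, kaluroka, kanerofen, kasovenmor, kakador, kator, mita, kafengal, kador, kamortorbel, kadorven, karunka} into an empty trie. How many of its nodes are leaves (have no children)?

A leaf is a node with no children — equivalently, the end of a word that is not a proper prefix of any other stored word.
Those words: "kadebelta", "kadorven", "kafengal", "kakador", "kaluroka", "kami", "kamortorbel", "kanerofen", "karunka", "kasovenmor", "kasovipa", "katabelbel", "katane", "kator", "kavensarka", "mita", "morlin", "torkade", "venvenlu"
Leaf count: 19

19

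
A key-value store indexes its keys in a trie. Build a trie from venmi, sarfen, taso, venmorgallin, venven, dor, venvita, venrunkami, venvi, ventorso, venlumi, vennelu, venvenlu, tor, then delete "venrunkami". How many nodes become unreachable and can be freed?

Walk "venrunkami" from the leaf back toward the root, removing each node that no remaining word uses.
The suffix "runkami" (7 nodes) is used only by "venrunkami"; the node for "ven" still has the child "m", so pruning stops there.
Nodes removed: 7

7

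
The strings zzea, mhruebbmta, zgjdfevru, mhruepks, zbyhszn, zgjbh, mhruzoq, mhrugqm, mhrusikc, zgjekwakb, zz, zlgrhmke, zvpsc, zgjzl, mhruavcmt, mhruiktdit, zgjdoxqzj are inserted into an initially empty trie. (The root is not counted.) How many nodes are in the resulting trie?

Insert word by word; a character creates a node only if that edge doesn't already exist:
  "zzea" → 4 new (z, z, e, a)
  "mhruebbmta" → 10 new (m, h, r, u, e, b, b, m, t, a)
  "zgjdfevru" → prefix "z" already present; 8 new (g, j, d, f, e, v, r, u)
  "mhruepks" → prefix "mhrue" already present; 3 new (p, k, s)
  "zbyhszn" → prefix "z" already present; 6 new (b, y, h, s, z, n)
  "zgjbh" → prefix "zgj" already present; 2 new (b, h)
  "mhruzoq" → prefix "mhru" already present; 3 new (z, o, q)
  "mhrugqm" → prefix "mhru" already present; 3 new (g, q, m)
  "mhrusikc" → prefix "mhru" already present; 4 new (s, i, k, c)
  "zgjekwakb" → prefix "zgj" already present; 6 new (e, k, w, a, k, b)
  "zz" → prefix "zz" already present; 0 new (none)
  "zlgrhmke" → prefix "z" already present; 7 new (l, g, r, h, m, k, e)
  "zvpsc" → prefix "z" already present; 4 new (v, p, s, c)
  "zgjzl" → prefix "zgj" already present; 2 new (z, l)
  "mhruavcmt" → prefix "mhru" already present; 5 new (a, v, c, m, t)
  "mhruiktdit" → prefix "mhru" already present; 6 new (i, k, t, d, i, t)
  "zgjdoxqzj" → prefix "zgjd" already present; 5 new (o, x, q, z, j)
Total nodes = 4 + 10 + 8 + 3 + 6 + 2 + 3 + 3 + 4 + 6 + 0 + 7 + 4 + 2 + 5 + 6 + 5 = 78

78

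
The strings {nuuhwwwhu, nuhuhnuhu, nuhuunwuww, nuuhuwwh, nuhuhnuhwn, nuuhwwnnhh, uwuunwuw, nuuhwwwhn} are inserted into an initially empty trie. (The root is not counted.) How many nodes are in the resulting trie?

41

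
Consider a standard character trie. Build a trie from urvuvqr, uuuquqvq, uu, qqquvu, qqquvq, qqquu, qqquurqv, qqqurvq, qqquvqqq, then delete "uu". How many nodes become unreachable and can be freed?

A node on "uu"'s path can go only if nothing else ends at it or branches off below it.
Every node on "uu" is still needed (e.g. by "uuuquqvq"), so nothing is freed.
Nodes removed: 0

0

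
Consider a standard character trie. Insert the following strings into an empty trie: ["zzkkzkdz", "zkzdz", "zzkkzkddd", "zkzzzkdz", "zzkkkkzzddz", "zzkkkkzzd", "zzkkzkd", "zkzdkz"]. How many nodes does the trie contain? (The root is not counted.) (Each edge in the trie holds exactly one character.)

For each word, the new-node count is its length minus the longest prefix already in the trie:
  "zzkkzkdz" → 8 new (z, z, k, k, z, k, d, z)
  "zkzdz" → prefix "z" already present; 4 new (k, z, d, z)
  "zzkkzkddd" → prefix "zzkkzkd" already present; 2 new (d, d)
  "zkzzzkdz" → prefix "zkz" already present; 5 new (z, z, k, d, z)
  "zzkkkkzzddz" → prefix "zzkk" already present; 7 new (k, k, z, z, d, d, z)
  "zzkkkkzzd" → prefix "zzkkkkzzd" already present; 0 new (none)
  "zzkkzkd" → prefix "zzkkzkd" already present; 0 new (none)
  "zkzdkz" → prefix "zkzd" already present; 2 new (k, z)
Total nodes = 8 + 4 + 2 + 5 + 7 + 0 + 0 + 2 = 28

28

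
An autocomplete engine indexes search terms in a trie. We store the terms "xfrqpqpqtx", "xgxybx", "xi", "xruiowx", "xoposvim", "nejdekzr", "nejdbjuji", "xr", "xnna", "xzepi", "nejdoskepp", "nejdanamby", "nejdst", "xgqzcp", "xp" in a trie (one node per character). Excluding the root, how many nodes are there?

68

Insert word by word; a character creates a node only if that edge doesn't already exist:
  "xfrqpqpqtx" → 10 new (x, f, r, q, p, q, p, q, t, x)
  "xgxybx" → prefix "x" already present; 5 new (g, x, y, b, x)
  "xi" → prefix "x" already present; 1 new (i)
  "xruiowx" → prefix "x" already present; 6 new (r, u, i, o, w, x)
  "xoposvim" → prefix "x" already present; 7 new (o, p, o, s, v, i, m)
  "nejdekzr" → 8 new (n, e, j, d, e, k, z, r)
  "nejdbjuji" → prefix "nejd" already present; 5 new (b, j, u, j, i)
  "xr" → prefix "xr" already present; 0 new (none)
  "xnna" → prefix "x" already present; 3 new (n, n, a)
  "xzepi" → prefix "x" already present; 4 new (z, e, p, i)
  "nejdoskepp" → prefix "nejd" already present; 6 new (o, s, k, e, p, p)
  "nejdanamby" → prefix "nejd" already present; 6 new (a, n, a, m, b, y)
  "nejdst" → prefix "nejd" already present; 2 new (s, t)
  "xgqzcp" → prefix "xg" already present; 4 new (q, z, c, p)
  "xp" → prefix "x" already present; 1 new (p)
Total nodes = 10 + 5 + 1 + 6 + 7 + 8 + 5 + 0 + 3 + 4 + 6 + 6 + 2 + 4 + 1 = 68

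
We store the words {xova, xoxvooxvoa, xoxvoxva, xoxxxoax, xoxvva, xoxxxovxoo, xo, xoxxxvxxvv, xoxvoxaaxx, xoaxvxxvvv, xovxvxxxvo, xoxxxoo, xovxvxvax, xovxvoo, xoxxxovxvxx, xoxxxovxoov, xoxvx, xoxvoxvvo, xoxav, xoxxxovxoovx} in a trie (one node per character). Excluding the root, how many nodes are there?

Count nodes per top-level branch (shared prefixes stored once):
  'x'-branch (xo, xoaxvxxvvv, xova, xovxvoo, xovxvxvax, xovxvxxxvo, xoxav, xoxvooxvoa, xoxvoxaaxx, xoxvoxva, xoxvoxvvo, xoxvva, xoxvx, xoxxxoax, xoxxxoo, xoxxxovxoo, xoxxxovxoov, xoxxxovxoovx, xoxxxovxvxx, xoxxxvxxvv): 66 nodes
Sum: 66

66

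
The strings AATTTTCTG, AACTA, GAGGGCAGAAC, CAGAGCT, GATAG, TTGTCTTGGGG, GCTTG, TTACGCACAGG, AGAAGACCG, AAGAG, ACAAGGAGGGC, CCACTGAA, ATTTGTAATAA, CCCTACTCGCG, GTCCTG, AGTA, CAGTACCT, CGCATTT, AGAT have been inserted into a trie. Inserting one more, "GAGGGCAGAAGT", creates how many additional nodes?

2

The longest prefix of "GAGGGCAGAAGT" already in the trie is "GAGGGCAGAA" (length 10).
Each of the 2 remaining characters creates one node.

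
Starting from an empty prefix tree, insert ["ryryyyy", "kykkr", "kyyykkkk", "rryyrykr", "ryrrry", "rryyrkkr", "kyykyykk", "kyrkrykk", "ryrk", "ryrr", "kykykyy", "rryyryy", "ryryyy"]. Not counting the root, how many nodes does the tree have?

Count nodes per top-level branch (shared prefixes stored once):
  'k'-branch (kykkr, kykykyy, kyrkrykk, kyykyykk, kyyykkkk): 26 nodes
  'r'-branch (rryyrkkr, rryyrykr, rryyryy, ryrk, ryrr, ryrrry, ryryyy, ryryyyy): 22 nodes
Sum: 48

48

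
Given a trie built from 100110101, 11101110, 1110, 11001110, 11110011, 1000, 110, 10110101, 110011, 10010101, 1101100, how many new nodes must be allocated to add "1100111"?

0

Every character of "1100111" already lies on an existing path (it is a prefix of some stored word).
No new nodes are needed: 0.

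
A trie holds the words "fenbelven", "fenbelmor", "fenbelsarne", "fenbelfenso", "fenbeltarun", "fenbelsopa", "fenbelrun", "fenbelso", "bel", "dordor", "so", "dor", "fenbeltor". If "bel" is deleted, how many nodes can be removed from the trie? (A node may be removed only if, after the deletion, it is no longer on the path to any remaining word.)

After clearing the end-marker at "bel", prune upward until reaching a node still needed by another word.
No other word shares any prefix with "bel", so all 3 of its nodes go.
Nodes removed: 3

3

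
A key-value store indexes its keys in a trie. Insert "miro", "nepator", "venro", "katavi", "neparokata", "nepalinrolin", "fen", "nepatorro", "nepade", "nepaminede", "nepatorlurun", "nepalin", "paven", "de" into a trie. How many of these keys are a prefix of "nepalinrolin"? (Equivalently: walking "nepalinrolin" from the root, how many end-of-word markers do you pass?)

2

Traverse "nepalinrolin" character by character; count nodes along the way that are marked as word ends.
Prefixes of the query that are stored words: "nepalin", "nepalinrolin"
Count: 2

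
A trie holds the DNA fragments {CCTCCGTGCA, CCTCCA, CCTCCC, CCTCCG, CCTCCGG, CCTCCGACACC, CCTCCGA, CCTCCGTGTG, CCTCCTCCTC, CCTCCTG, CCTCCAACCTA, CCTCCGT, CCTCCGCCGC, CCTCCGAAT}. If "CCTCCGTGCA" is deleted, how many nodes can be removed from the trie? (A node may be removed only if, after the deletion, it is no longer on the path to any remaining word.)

A node on "CCTCCGTGCA"'s path can go only if nothing else ends at it or branches off below it.
The suffix "CA" (2 nodes) is used only by "CCTCCGTGCA"; the node for "CCTCCGTG" still has the child "T", so pruning stops there.
Nodes removed: 2

2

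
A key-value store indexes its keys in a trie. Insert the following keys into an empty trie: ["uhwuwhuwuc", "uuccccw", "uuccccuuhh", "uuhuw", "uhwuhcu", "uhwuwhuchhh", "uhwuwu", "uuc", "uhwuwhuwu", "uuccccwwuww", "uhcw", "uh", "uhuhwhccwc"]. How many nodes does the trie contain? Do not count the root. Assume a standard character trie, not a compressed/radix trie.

45

Insert word by word; a character creates a node only if that edge doesn't already exist:
  "uhwuwhuwuc" → 10 new (u, h, w, u, w, h, u, w, u, c)
  "uuccccw" → prefix "u" already present; 6 new (u, c, c, c, c, w)
  "uuccccuuhh" → prefix "uucccc" already present; 4 new (u, u, h, h)
  "uuhuw" → prefix "uu" already present; 3 new (h, u, w)
  "uhwuhcu" → prefix "uhwu" already present; 3 new (h, c, u)
  "uhwuwhuchhh" → prefix "uhwuwhu" already present; 4 new (c, h, h, h)
  "uhwuwu" → prefix "uhwuw" already present; 1 new (u)
  "uuc" → prefix "uuc" already present; 0 new (none)
  "uhwuwhuwu" → prefix "uhwuwhuwu" already present; 0 new (none)
  "uuccccwwuww" → prefix "uuccccw" already present; 4 new (w, u, w, w)
  "uhcw" → prefix "uh" already present; 2 new (c, w)
  "uh" → prefix "uh" already present; 0 new (none)
  "uhuhwhccwc" → prefix "uh" already present; 8 new (u, h, w, h, c, c, w, c)
Total nodes = 10 + 6 + 4 + 3 + 3 + 4 + 1 + 0 + 0 + 4 + 2 + 0 + 8 = 45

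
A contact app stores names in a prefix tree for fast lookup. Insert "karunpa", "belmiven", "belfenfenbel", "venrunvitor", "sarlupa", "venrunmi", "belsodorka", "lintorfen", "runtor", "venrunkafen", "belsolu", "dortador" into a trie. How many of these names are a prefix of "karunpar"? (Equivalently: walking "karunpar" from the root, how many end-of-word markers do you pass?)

Check each prefix of "karunpar" against the stored set — each match is an end-marker on the path.
Prefixes of the query that are stored words: "karunpa"
Count: 1

1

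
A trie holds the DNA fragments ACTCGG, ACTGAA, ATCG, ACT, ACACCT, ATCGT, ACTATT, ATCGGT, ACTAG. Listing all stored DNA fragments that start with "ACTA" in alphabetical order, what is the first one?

ACTAG

DFS of the "ACTA" subtree visits, in order: "ACTAG", "ACTATT"
Position 1: ACTAG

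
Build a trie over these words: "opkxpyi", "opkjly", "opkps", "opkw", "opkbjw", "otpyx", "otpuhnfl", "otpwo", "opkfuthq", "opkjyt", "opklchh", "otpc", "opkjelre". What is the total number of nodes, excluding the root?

43

Insert word by word; a character creates a node only if that edge doesn't already exist:
  "opkxpyi" → 7 new (o, p, k, x, p, y, i)
  "opkjly" → prefix "opk" already present; 3 new (j, l, y)
  "opkps" → prefix "opk" already present; 2 new (p, s)
  "opkw" → prefix "opk" already present; 1 new (w)
  "opkbjw" → prefix "opk" already present; 3 new (b, j, w)
  "otpyx" → prefix "o" already present; 4 new (t, p, y, x)
  "otpuhnfl" → prefix "otp" already present; 5 new (u, h, n, f, l)
  "otpwo" → prefix "otp" already present; 2 new (w, o)
  "opkfuthq" → prefix "opk" already present; 5 new (f, u, t, h, q)
  "opkjyt" → prefix "opkj" already present; 2 new (y, t)
  "opklchh" → prefix "opk" already present; 4 new (l, c, h, h)
  "otpc" → prefix "otp" already present; 1 new (c)
  "opkjelre" → prefix "opkj" already present; 4 new (e, l, r, e)
Total nodes = 7 + 3 + 2 + 1 + 3 + 4 + 5 + 2 + 5 + 2 + 4 + 1 + 4 = 43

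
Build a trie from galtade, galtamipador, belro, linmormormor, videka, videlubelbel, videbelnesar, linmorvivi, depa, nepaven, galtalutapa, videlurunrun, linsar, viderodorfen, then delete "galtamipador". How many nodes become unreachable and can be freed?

7

A node on "galtamipador"'s path can go only if nothing else ends at it or branches off below it.
The suffix "mipador" (7 nodes) is used only by "galtamipador"; the node for "galta" still has the child "d", so pruning stops there.
Nodes removed: 7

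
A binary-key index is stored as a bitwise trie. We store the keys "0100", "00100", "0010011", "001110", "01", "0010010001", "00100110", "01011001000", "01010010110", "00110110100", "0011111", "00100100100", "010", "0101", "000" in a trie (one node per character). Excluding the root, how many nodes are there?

46

Count nodes per top-level branch (shared prefixes stored once):
  '0'-branch (000, 00100, 0010010001, 00100100100, 0010011, 00100110, 00110110100, 001110, 0011111, 01, 010, 0100, 0101, 01010010110, 01011001000): 46 nodes
Sum: 46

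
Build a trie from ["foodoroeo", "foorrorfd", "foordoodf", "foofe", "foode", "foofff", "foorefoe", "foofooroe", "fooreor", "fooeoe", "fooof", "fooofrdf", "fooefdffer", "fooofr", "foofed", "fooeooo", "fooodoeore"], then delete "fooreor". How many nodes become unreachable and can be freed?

2

A node on "fooreor"'s path can go only if nothing else ends at it or branches off below it.
The suffix "or" (2 nodes) is used only by "fooreor"; the node for "foore" still has the child "f", so pruning stops there.
Nodes removed: 2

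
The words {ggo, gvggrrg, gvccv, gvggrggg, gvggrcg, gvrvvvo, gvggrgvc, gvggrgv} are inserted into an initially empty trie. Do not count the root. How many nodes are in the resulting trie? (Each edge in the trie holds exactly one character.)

Insert word by word; a character creates a node only if that edge doesn't already exist:
  "ggo" → 3 new (g, g, o)
  "gvggrrg" → prefix "g" already present; 6 new (v, g, g, r, r, g)
  "gvccv" → prefix "gv" already present; 3 new (c, c, v)
  "gvggrggg" → prefix "gvggr" already present; 3 new (g, g, g)
  "gvggrcg" → prefix "gvggr" already present; 2 new (c, g)
  "gvrvvvo" → prefix "gv" already present; 5 new (r, v, v, v, o)
  "gvggrgvc" → prefix "gvggrg" already present; 2 new (v, c)
  "gvggrgv" → prefix "gvggrgv" already present; 0 new (none)
Total nodes = 3 + 6 + 3 + 3 + 2 + 5 + 2 + 0 = 24

24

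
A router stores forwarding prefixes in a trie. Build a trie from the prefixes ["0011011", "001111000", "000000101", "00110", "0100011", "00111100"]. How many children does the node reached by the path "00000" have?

1

Follow the path "00000" to its node, then look at its outgoing edges.
Characters that immediately follow "00000" among the stored strings: {0}.
That node has 1 child edge.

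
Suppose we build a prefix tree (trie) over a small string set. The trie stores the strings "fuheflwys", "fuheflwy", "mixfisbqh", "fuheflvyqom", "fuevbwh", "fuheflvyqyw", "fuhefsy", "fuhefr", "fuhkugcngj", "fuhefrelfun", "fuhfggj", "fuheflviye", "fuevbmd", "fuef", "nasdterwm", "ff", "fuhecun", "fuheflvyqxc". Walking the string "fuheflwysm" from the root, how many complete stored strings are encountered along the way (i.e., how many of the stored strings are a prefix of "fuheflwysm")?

2

Walk "fuheflwysm" from the root; an end-of-word marker is hit whenever a stored word is a prefix of "fuheflwysm".
Prefixes of the query that are stored words: "fuheflwy", "fuheflwys"
Count: 2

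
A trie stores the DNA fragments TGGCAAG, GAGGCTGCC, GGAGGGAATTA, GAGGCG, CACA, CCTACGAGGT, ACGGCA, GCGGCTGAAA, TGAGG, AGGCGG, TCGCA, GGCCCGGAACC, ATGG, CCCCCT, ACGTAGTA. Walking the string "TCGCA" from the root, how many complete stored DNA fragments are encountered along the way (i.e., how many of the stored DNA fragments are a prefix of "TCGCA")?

Walk "TCGCA" from the root; an end-of-word marker is hit whenever a stored word is a prefix of "TCGCA".
Prefixes of the query that are stored words: "TCGCA"
Count: 1

1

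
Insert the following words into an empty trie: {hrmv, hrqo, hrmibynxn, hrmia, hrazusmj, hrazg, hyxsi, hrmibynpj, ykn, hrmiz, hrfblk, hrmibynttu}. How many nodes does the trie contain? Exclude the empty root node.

37

Insert word by word; a character creates a node only if that edge doesn't already exist:
  "hrmv" → 4 new (h, r, m, v)
  "hrqo" → prefix "hr" already present; 2 new (q, o)
  "hrmibynxn" → prefix "hrm" already present; 6 new (i, b, y, n, x, n)
  "hrmia" → prefix "hrmi" already present; 1 new (a)
  "hrazusmj" → prefix "hr" already present; 6 new (a, z, u, s, m, j)
  "hrazg" → prefix "hraz" already present; 1 new (g)
  "hyxsi" → prefix "h" already present; 4 new (y, x, s, i)
  "hrmibynpj" → prefix "hrmibyn" already present; 2 new (p, j)
  "ykn" → 3 new (y, k, n)
  "hrmiz" → prefix "hrmi" already present; 1 new (z)
  "hrfblk" → prefix "hr" already present; 4 new (f, b, l, k)
  "hrmibynttu" → prefix "hrmibyn" already present; 3 new (t, t, u)
Total nodes = 4 + 2 + 6 + 1 + 6 + 1 + 4 + 2 + 3 + 1 + 4 + 3 = 37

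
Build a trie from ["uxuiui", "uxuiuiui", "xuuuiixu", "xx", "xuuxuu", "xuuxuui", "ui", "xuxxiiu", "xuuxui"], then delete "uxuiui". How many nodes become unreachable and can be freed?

0

Walk "uxuiui" from the leaf back toward the root, removing each node that no remaining word uses.
Every node on "uxuiui" is still needed (e.g. by "uxuiuiui"), so nothing is freed.
Nodes removed: 0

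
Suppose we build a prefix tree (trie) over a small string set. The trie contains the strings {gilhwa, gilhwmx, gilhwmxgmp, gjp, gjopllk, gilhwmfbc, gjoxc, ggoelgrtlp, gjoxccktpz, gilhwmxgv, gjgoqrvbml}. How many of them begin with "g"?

11

Walk to "g"; the words in its subtree are exactly those with that prefix.
Words under "g": ggoelgrtlp, gilhwa, gilhwmfbc, gilhwmx, gilhwmxgmp, gilhwmxgv, gjgoqrvbml, gjopllk, gjoxc, gjoxccktpz, gjp
Count: 11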